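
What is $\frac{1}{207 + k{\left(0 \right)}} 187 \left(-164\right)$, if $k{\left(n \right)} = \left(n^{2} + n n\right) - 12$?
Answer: $- \frac{30668}{195} \approx -157.27$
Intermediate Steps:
$k{\left(n \right)} = -12 + 2 n^{2}$ ($k{\left(n \right)} = \left(n^{2} + n^{2}\right) - 12 = 2 n^{2} - 12 = -12 + 2 n^{2}$)
$\frac{1}{207 + k{\left(0 \right)}} 187 \left(-164\right) = \frac{1}{207 - \left(12 - 2 \cdot 0^{2}\right)} 187 \left(-164\right) = \frac{1}{207 + \left(-12 + 2 \cdot 0\right)} 187 \left(-164\right) = \frac{1}{207 + \left(-12 + 0\right)} 187 \left(-164\right) = \frac{1}{207 - 12} \cdot 187 \left(-164\right) = \frac{1}{195} \cdot 187 \left(-164\right) = \frac{187}{195} \left(-164\right) = - \frac{30668}{195}$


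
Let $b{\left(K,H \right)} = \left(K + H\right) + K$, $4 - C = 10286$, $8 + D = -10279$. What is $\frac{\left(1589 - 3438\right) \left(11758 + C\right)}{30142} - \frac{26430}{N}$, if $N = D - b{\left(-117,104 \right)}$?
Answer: $- \frac{274725096}{3124003} \approx -87.94$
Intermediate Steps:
$D = -10287$ ($D = -8 - 10279 = -10287$)
$C = -10282$ ($C = 4 - 10286 = -10282$)
$b{\left(K,H \right)} = H + 2 K$ ($b{\left(K,H \right)} = \left(H + K\right) + K = H + 2 K$)
$N = -10157$ ($N = -10287 - \left(104 + 2 \left(-117\right)\right) = -10287 - \left(104 - 234\right) = -10287 - -130 = -10287 + 130 = -10157$)
$\frac{\left(1589 - 3438\right) \left(11758 + C\right)}{30142} - \frac{26430}{N} = \frac{\left(1589 - 3438\right) \left(11758 - 10282\right)}{30142} - \frac{26430}{-10157} = \left(-1849\right) 1476 \cdot \frac{1}{30142} - - \frac{26430}{10157} = \left(-2729124\right) \frac{1}{30142} + \frac{26430}{10157} = - \frac{1364562}{15071} + \frac{26430}{10157} = - \frac{274725096}{3124003}$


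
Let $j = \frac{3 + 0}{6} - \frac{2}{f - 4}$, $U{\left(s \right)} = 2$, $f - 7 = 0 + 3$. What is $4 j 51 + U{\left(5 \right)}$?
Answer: $36$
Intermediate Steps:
$f = 10$ ($f = 7 + \left(0 + 3\right) = 7 + 3 = 10$)
$j = \frac{1}{6}$ ($j = \frac{3 + 0}{6} - \frac{2}{10 - 4} = 3 \cdot \frac{1}{6} - \frac{2}{10 - 4} = \frac{1}{2} - \frac{2}{6} = \frac{1}{2} - \frac{1}{3} = \frac{1}{6} \approx 0.16667$)
$4 j 51 + U{\left(5 \right)} = 4 \cdot \frac{1}{6} \cdot 51 + 2 = \frac{2}{3} \cdot 51 + 2 = 34 + 2 = 36$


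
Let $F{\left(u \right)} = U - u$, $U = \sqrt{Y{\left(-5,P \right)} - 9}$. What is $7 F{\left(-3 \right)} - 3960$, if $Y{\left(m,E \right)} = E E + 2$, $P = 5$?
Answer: $-3939 + 21 \sqrt{2} \approx -3909.3$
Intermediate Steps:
$Y{\left(m,E \right)} = 2 + E^{2}$ ($Y{\left(m,E \right)} = E^{2} + 2 = 2 + E^{2}$)
$U = 3 \sqrt{2}$ ($U = \sqrt{\left(2 + 5^{2}\right) - 9} = \sqrt{\left(2 + 25\right) - 9} = \sqrt{27 - 9} = \sqrt{18} = 3 \sqrt{2} \approx 4.2426$)
$F{\left(u \right)} = - u + 3 \sqrt{2}$ ($F{\left(u \right)} = 3 \sqrt{2} - u = - u + 3 \sqrt{2}$)
$7 F{\left(-3 \right)} - 3960 = 7 \left(\left(-1\right) \left(-3\right) + 3 \sqrt{2}\right) - 3960 = 7 \left(3 + 3 \sqrt{2}\right) - 3960 = \left(21 + 21 \sqrt{2}\right) - 3960 = -3939 + 21 \sqrt{2}$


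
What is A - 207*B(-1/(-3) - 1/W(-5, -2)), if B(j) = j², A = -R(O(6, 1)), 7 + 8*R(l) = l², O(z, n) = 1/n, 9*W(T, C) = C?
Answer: -4835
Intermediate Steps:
W(T, C) = C/9
R(l) = -7/8 + l²/8
A = ¾ (A = -(-7/8 + (1/1)²/8) = -(-7/8 + (⅛)*1²) = -(-7/8 + (⅛)*1) = -(-7/8 + ⅛) = -1*(-¾) = ¾ ≈ 0.75000)
A - 207*B(-1/(-3) - 1/W(-5, -2)) = ¾ - 207*(-1/(-3) - 1/((⅑)*(-2)))² = ¾ - 207*(-1*(-⅓) - 1/(-2/9))² = ¾ - 207*(⅓ - 1*(-9/2))² = ¾ - 207*(⅓ + 9/2)² = ¾ - 207*(29/6)² = ¾ - 207*841/36 = ¾ - 19343/4 = -4835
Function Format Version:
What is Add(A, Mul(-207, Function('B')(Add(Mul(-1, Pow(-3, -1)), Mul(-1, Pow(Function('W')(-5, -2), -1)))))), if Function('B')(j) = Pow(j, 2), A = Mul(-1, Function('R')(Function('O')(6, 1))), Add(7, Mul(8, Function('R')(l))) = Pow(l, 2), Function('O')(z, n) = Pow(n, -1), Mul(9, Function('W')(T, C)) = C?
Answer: -4835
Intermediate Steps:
Function('W')(T, C) = Mul(Rational(1, 9), C)
Function('R')(l) = Add(Rational(-7, 8), Mul(Rational(1, 8), Pow(l, 2)))
A = Rational(3, 4) (A = Mul(-1, Add(Rational(-7, 8), Mul(Rational(1, 8), Pow(Pow(1, -1), 2)))) = Mul(-1, Add(Rational(-7, 8), Mul(Rational(1, 8), Pow(1, 2)))) = Mul(-1, Add(Rational(-7, 8), Mul(Rational(1, 8), 1))) = Mul(-1, Add(Rational(-7, 8), Rational(1, 8))) = Mul(-1, Rational(-3, 4)) = Rational(3, 4) ≈ 0.75000)
Add(A, Mul(-207, Function('B')(Add(Mul(-1, Pow(-3, -1)), Mul(-1, Pow(Function('W')(-5, -2), -1)))))) = Add(Rational(3, 4), Mul(-207, Pow(Add(Mul(-1, Pow(-3, -1)), Mul(-1, Pow(Mul(Rational(1, 9), -2), -1))), 2))) = Add(Rational(3, 4), Mul(-207, Pow(Add(Mul(-1, Rational(-1, 3)), Mul(-1, Pow(Rational(-2, 9), -1))), 2))) = Add(Rational(3, 4), Mul(-207, Pow(Add(Rational(1, 3), Mul(-1, Rational(-9, 2))), 2))) = Add(Rational(3, 4), Mul(-207, Pow(Add(Rational(1, 3), Rational(9, 2)), 2))) = Add(Rational(3, 4), Mul(-207, Pow(Rational(29, 6), 2))) = Add(Rational(3, 4), Mul(-207, Rational(841, 36))) = Add(Rational(3, 4), Rational(-19343, 4)) = -4835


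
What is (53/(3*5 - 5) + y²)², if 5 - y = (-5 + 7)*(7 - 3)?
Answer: 20449/100 ≈ 204.49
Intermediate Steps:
y = -3 (y = 5 - (-5 + 7)*(7 - 3) = 5 - 2*4 = 5 - 1*8 = 5 - 8 = -3)
(53/(3*5 - 5) + y²)² = (53/(3*5 - 5) + (-3)²)² = (53/(15 - 5) + 9)² = (53/10 + 9)² = (143/10)² = 20449/100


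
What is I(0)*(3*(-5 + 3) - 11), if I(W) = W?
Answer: 0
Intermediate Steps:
I(0)*(3*(-5 + 3) - 11) = 0*(3*(-5 + 3) - 11) = 0*(3*(-2) - 11) = 0*(-6 - 11) = 0*(-17) = 0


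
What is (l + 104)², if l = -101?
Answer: 9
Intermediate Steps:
(l + 104)² = (-101 + 104)² = 3² = 9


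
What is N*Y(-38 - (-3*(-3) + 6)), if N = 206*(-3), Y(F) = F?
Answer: 32754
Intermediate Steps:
N = -618
N*Y(-38 - (-3*(-3) + 6)) = -618*(-38 - (-3*(-3) + 6)) = -618*(-38 - (9 + 6)) = -618*(-38 - 1*15) = -618*(-38 - 15) = -618*(-53) = 32754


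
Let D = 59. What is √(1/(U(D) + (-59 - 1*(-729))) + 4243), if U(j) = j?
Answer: 2*√773287/27 ≈ 65.138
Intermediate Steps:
√(1/(U(D) + (-59 - 1*(-729))) + 4243) = √(1/(59 + (-59 - 1*(-729))) + 4243) = √(1/(59 + (-59 + 729)) + 4243) = √(1/(59 + 670) + 4243) = √(1/729 + 4243) = √(3093148/729) = 2*√773287/27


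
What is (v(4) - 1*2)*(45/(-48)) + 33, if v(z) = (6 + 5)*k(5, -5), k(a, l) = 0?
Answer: 279/8 ≈ 34.875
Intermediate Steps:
v(z) = 0 (v(z) = (6 + 5)*0 = 11*0 = 0)
(v(4) - 1*2)*(45/(-48)) + 33 = (0 - 1*2)*(45/(-48)) + 33 = (0 - 2)*(45*(-1/48)) + 33 = -2*(-15/16) + 33 = 15/8 + 33 = 279/8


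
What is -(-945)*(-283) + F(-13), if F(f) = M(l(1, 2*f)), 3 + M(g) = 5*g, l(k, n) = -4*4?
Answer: -267518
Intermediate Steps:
l(k, n) = -16
M(g) = -3 + 5*g
F(f) = -83 (F(f) = -3 + 5*(-16) = -3 - 80 = -83)
-(-945)*(-283) + F(-13) = -(-945)*(-283) - 83 = -945*283 - 83 = -267435 - 83 = -267518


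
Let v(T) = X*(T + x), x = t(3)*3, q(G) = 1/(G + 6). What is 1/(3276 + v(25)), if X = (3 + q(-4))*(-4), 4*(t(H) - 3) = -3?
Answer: 2/5663 ≈ 0.00035317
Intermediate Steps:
q(G) = 1/(6 + G)
t(H) = 9/4 (t(H) = 3 + (¼)*(-3) = 3 - ¾ = 9/4)
x = 27/4 (x = (9/4)*3 = 27/4 ≈ 6.7500)
X = -14 (X = (3 + 1/(6 - 4))*(-4) = (3 + 1/2)*(-4) = (3 + ½)*(-4) = (7/2)*(-4) = -14)
v(T) = -189/2 - 14*T (v(T) = -14*(T + 27/4) = -14*(27/4 + T) = -189/2 - 14*T)
1/(3276 + v(25)) = 1/(3276 + (-189/2 - 14*25)) = 1/(3276 + (-189/2 - 350)) = 1/(3276 - 889/2) = 1/(5663/2) = 2/5663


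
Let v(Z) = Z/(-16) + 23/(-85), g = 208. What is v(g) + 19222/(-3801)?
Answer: -845914/46155 ≈ -18.328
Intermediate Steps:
v(Z) = -23/85 - Z/16 (v(Z) = Z*(-1/16) + 23*(-1/85) = -Z/16 - 23/85 = -23/85 - Z/16)
v(g) + 19222/(-3801) = (-23/85 - 1/16*208) + 19222/(-3801) = (-23/85 - 13) + 19222*(-1/3801) = -1128/85 - 2746/543 = -845914/46155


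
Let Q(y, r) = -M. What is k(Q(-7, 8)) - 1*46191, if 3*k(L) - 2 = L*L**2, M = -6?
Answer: -138355/3 ≈ -46118.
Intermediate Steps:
Q(y, r) = 6 (Q(y, r) = -1*(-6) = 6)
k(L) = 2/3 + L**3/3 (k(L) = 2/3 + (L*L**2)/3 = 2/3 + L**3/3)
k(Q(-7, 8)) - 1*46191 = (2/3 + (1/3)*6**3) - 1*46191 = (2/3 + (1/3)*216) - 46191 = (2/3 + 72) - 46191 = 218/3 - 46191 = -138355/3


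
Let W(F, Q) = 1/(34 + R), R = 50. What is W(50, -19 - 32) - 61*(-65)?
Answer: 333061/84 ≈ 3965.0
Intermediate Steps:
W(F, Q) = 1/84 (W(F, Q) = 1/(34 + 50) = 1/84)
W(50, -19 - 32) - 61*(-65) = 1/84 - 61*(-65) = 1/84 - 1*(-3965) = 1/84 + 3965 = 333061/84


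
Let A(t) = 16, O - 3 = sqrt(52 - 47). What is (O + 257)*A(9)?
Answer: 4160 + 16*sqrt(5) ≈ 4195.8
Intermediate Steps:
O = 3 + sqrt(5) (O = 3 + sqrt(52 - 47) = 3 + sqrt(5) ≈ 5.2361)
(O + 257)*A(9) = ((3 + sqrt(5)) + 257)*16 = (260 + sqrt(5))*16 = 4160 + 16*sqrt(5)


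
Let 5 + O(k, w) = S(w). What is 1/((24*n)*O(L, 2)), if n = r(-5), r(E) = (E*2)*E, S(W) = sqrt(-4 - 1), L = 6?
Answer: -1/7200 - I*sqrt(5)/36000 ≈ -0.00013889 - 6.2113e-5*I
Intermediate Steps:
S(W) = I*sqrt(5) (S(W) = sqrt(-5) = I*sqrt(5))
O(k, w) = -5 + I*sqrt(5)
r(E) = 2*E**2 (r(E) = (2*E)*E = 2*E**2)
n = 50 (n = 2*(-5)**2 = 2*25 = 50)
1/((24*n)*O(L, 2)) = 1/((24*50)*(-5 + I*sqrt(5))) = 1/(1200*(-5 + I*sqrt(5))) = 1/(-6000 + 1200*I*sqrt(5))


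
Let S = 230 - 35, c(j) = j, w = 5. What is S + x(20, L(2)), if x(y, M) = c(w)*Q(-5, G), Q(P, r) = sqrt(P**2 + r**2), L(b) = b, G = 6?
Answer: 195 + 5*sqrt(61) ≈ 234.05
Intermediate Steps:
S = 195
x(y, M) = 5*sqrt(61) (x(y, M) = 5*sqrt((-5)**2 + 6**2) = 5*sqrt(25 + 36) = 5*sqrt(61))
S + x(20, L(2)) = 195 + 5*sqrt(61)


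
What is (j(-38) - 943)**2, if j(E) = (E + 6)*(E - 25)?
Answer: 1151329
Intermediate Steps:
j(E) = (-25 + E)*(6 + E) (j(E) = (6 + E)*(-25 + E) = (-25 + E)*(6 + E))
(j(-38) - 943)**2 = ((-150 + (-38)**2 - 19*(-38)) - 943)**2 = ((-150 + 1444 + 722) - 943)**2 = (2016 - 943)**2 = 1073**2 = 1151329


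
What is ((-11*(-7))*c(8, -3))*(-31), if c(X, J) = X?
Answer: -19096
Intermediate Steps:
((-11*(-7))*c(8, -3))*(-31) = (-11*(-7)*8)*(-31) = (77*8)*(-31) = 616*(-31) = -19096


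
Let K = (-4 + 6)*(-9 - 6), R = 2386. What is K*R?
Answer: -71580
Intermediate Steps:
K = -30 (K = 2*(-15) = -30)
K*R = -30*2386 = -71580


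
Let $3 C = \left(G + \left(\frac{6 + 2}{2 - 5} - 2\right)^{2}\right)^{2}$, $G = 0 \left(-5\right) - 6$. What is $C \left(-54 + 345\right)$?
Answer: $\frac{1955908}{81} \approx 24147.0$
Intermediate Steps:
$G = -6$ ($G = 0 - 6 = -6$)
$C = \frac{20164}{243}$ ($C = \frac{\left(-6 + \left(\frac{6 + 2}{2 - 5} - 2\right)^{2}\right)^{2}}{3} = \frac{\left(-6 + \left(\frac{8}{-3} - 2\right)^{2}\right)^{2}}{3} = \frac{\left(-6 + \left(8 \left(- \frac{1}{3}\right) - 2\right)^{2}\right)^{2}}{3} = \frac{\left(-6 + \left(- \frac{8}{3} - 2\right)^{2}\right)^{2}}{3} = \frac{\left(-6 + \left(- \frac{14}{3}\right)^{2}\right)^{2}}{3} = \frac{\left(-6 + \frac{196}{9}\right)^{2}}{3} = \frac{\left(\frac{142}{9}\right)^{2}}{3} = \frac{1}{3} \cdot \frac{20164}{81} = \frac{20164}{243} \approx 82.979$)
$C \left(-54 + 345\right) = \frac{20164 \left(-54 + 345\right)}{243} = \frac{20164}{243} \cdot 291 = \frac{1955908}{81}$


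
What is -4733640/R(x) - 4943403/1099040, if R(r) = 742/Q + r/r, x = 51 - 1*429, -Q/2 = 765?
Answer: -1989941811242391/216510880 ≈ -9.1910e+6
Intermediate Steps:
Q = -1530 (Q = -2*765 = -1530)
x = -378 (x = 51 - 429 = -378)
R(r) = 394/765 (R(r) = 742/(-1530) + r/r = 742*(-1/1530) + 1 = -371/765 + 1 = 394/765)
-4733640/R(x) - 4943403/1099040 = -4733640/394/765 - 4943403/1099040 = -4733640*765/394 - 4943403*1/1099040 = -1810617300/197 - 4943403/1099040 = -1989941811242391/216510880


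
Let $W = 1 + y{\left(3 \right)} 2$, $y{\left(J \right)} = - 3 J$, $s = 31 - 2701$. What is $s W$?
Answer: $45390$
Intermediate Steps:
$s = -2670$ ($s = 31 - 2701 = -2670$)
$W = -17$ ($W = 1 + \left(-3\right) 3 \cdot 2 = 1 - 18 = -17$)
$s W = \left(-2670\right) \left(-17\right) = 45390$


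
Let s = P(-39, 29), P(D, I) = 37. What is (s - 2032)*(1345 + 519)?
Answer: -3718680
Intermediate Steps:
s = 37
(s - 2032)*(1345 + 519) = (37 - 2032)*(1345 + 519) = -1995*1864 = -3718680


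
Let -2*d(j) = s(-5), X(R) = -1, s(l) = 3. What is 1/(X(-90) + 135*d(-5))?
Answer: -2/407 ≈ -0.0049140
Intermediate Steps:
d(j) = -3/2 (d(j) = -½*3 = -3/2)
1/(X(-90) + 135*d(-5)) = 1/(-1 + 135*(-3/2)) = 1/(-1 - 405/2) = 1/(-407/2) = -2/407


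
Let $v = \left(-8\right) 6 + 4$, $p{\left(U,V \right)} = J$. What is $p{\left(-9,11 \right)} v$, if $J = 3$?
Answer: $-132$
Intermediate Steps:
$p{\left(U,V \right)} = 3$
$v = -44$ ($v = -48 + 4 = -44$)
$p{\left(-9,11 \right)} v = 3 \left(-44\right) = -132$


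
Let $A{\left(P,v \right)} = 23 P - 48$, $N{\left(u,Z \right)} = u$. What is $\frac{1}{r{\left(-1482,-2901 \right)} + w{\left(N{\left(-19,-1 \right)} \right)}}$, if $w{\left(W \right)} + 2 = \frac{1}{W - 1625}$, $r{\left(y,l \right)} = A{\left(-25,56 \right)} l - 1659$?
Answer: $\frac{1644}{2968508327} \approx 5.5381 \cdot 10^{-7}$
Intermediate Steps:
$A{\left(P,v \right)} = -48 + 23 P$
$r{\left(y,l \right)} = -1659 - 623 l$ ($r{\left(y,l \right)} = \left(-48 + 23 \left(-25\right)\right) l - 1659 = \left(-48 - 575\right) l - 1659 = - 623 l - 1659 = -1659 - 623 l$)
$w{\left(W \right)} = -2 + \frac{1}{-1625 + W}$ ($w{\left(W \right)} = -2 + \frac{1}{W - 1625} = -2 + \frac{1}{-1625 + W}$)
$\frac{1}{r{\left(-1482,-2901 \right)} + w{\left(N{\left(-19,-1 \right)} \right)}} = \frac{1}{\left(-1659 - -1807323\right) + \frac{3251 - -38}{-1625 - 19}} = \frac{1}{\left(-1659 + 1807323\right) + \frac{3251 + 38}{-1644}} = \frac{1}{1805664 - \frac{3289}{1644}} = \frac{1}{\frac{2968508327}{1644}} = \frac{1644}{2968508327}$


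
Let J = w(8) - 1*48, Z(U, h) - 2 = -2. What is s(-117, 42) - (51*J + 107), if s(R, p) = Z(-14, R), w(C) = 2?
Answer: 2239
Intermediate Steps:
Z(U, h) = 0 (Z(U, h) = 2 - 2 = 0)
s(R, p) = 0
J = -46 (J = 2 - 1*48 = 2 - 48 = -46)
s(-117, 42) - (51*J + 107) = 0 - (51*(-46) + 107) = 0 - (-2346 + 107) = 0 - 1*(-2239) = 0 + 2239 = 2239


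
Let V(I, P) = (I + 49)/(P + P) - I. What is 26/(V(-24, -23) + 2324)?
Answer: 1196/107983 ≈ 0.011076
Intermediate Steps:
V(I, P) = -I + (49 + I)/(2*P) (V(I, P) = (49 + I)/((2*P)) - I = (49 + I)*(1/(2*P)) - I = (49 + I)/(2*P) - I = -I + (49 + I)/(2*P))
26/(V(-24, -23) + 2324) = 26/((1/2)*(49 - 24 - 2*(-24)*(-23))/(-23) + 2324) = 26/((1/2)*(-1/23)*(49 - 24 - 1104) + 2324) = 26/((1/2)*(-1/23)*(-1079) + 2324) = 26/(1079/46 + 2324) = 26/(107983/46) = (46/107983)*26 = 1196/107983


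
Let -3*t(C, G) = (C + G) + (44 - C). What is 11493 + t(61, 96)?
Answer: 34339/3 ≈ 11446.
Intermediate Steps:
t(C, G) = -44/3 - G/3 (t(C, G) = -((C + G) + (44 - C))/3 = -(44 + G)/3 = -44/3 - G/3)
11493 + t(61, 96) = 11493 + (-44/3 - ⅓*96) = 11493 + (-44/3 - 32) = 11493 - 140/3 = 34339/3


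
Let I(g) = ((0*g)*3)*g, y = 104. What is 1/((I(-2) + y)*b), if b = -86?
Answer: -1/8944 ≈ -0.00011181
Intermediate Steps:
I(g) = 0 (I(g) = (0*3)*g = 0*g = 0)
1/((I(-2) + y)*b) = 1/((0 + 104)*(-86)) = 1/(104*(-86)) = 1/(-8944) = -1/8944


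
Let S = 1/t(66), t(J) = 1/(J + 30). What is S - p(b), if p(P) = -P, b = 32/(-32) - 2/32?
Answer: 1519/16 ≈ 94.938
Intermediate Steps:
t(J) = 1/(30 + J)
b = -17/16 (b = 32*(-1/32) - 2*1/32 = -1 - 1/16 = -17/16 ≈ -1.0625)
S = 96 (S = 1/(1/(30 + 66)) = 1/(1/96) = 96)
S - p(b) = 96 - (-1)*(-17)/16 = 96 - 1*17/16 = 96 - 17/16 = 1519/16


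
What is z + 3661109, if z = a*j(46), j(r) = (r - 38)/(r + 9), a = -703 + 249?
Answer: 201357363/55 ≈ 3.6610e+6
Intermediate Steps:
a = -454
j(r) = (-38 + r)/(9 + r)
z = -3632/55 (z = -454*(-38 + 46)/(9 + 46) = -454*8/55 = -3632/55 ≈ -66.036)
z + 3661109 = -3632/55 + 3661109 = 201357363/55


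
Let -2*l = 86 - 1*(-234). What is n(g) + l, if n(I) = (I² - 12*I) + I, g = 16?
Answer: -80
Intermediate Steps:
n(I) = I² - 11*I
l = -160 (l = -(86 - 1*(-234))/2 = -(86 + 234)/2 = -½*320 = -160)
n(g) + l = 16*(-11 + 16) - 160 = 16*5 - 160 = 80 - 160 = -80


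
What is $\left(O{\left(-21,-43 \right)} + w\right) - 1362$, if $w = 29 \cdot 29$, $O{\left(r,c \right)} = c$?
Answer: $-564$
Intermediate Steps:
$w = 841$
$\left(O{\left(-21,-43 \right)} + w\right) - 1362 = \left(-43 + 841\right) - 1362 = 798 - 1362 = -564$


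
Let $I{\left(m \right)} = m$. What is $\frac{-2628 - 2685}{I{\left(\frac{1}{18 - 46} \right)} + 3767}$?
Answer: $- \frac{148764}{105475} \approx -1.4104$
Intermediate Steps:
$\frac{-2628 - 2685}{I{\left(\frac{1}{18 - 46} \right)} + 3767} = \frac{-2628 - 2685}{\frac{1}{18 - 46} + 3767} = - \frac{5313}{\frac{1}{-28} + 3767} = - \frac{5313}{- \frac{1}{28} + 3767} = - \frac{5313}{\frac{105475}{28}} = \left(-5313\right) \frac{28}{105475} = - \frac{148764}{105475}$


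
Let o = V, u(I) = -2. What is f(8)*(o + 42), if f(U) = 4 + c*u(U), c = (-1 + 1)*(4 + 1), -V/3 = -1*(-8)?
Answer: 72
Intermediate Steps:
V = -24 (V = -(-3)*(-8) = -3*8 = -24)
o = -24
c = 0 (c = 0*5 = 0)
f(U) = 4 (f(U) = 4 + 0*(-2) = 4 + 0 = 4)
f(8)*(o + 42) = 4*(-24 + 42) = 4*18 = 72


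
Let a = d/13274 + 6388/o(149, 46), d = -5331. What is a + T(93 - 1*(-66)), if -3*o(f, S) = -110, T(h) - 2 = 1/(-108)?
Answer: 6930988727/39423780 ≈ 175.81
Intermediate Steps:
T(h) = 215/108 (T(h) = 2 + 1/(-108) = 2 - 1/108 = 215/108)
o(f, S) = 110/3 (o(f, S) = -⅓*(-110) = 110/3)
a = 126898263/730070 (a = -5331/13274 + 6388/(110/3) = -5331*1/13274 + 6388*(3/110) = -5331/13274 + 9582/55 = 126898263/730070 ≈ 173.82)
a + T(93 - 1*(-66)) = 126898263/730070 + 215/108 = 6930988727/39423780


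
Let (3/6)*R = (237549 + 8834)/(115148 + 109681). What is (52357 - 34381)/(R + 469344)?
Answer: 2020763052/52761317471 ≈ 0.038300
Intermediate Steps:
R = 492766/224829 (R = 2*((237549 + 8834)/(115148 + 109681)) = 2*(246383/224829) = 492766/224829 ≈ 2.1917)
(52357 - 34381)/(R + 469344) = (52357 - 34381)/(492766/224829 + 469344) = 17976/(105522634942/224829) = 17976*(224829/105522634942) = 2020763052/52761317471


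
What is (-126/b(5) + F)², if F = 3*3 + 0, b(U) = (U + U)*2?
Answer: 729/100 ≈ 7.2900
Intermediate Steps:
b(U) = 4*U (b(U) = (2*U)*2 = 4*U)
F = 9 (F = 9 + 0 = 9)
(-126/b(5) + F)² = (-126/(4*5) + 9)² = (-126/20 + 9)² = (-126*1/20 + 9)² = (-63/10 + 9)² = (27/10)² = 729/100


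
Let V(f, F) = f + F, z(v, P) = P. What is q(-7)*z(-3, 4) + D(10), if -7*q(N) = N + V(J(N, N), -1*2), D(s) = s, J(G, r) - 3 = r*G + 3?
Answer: -114/7 ≈ -16.286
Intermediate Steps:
J(G, r) = 6 + G*r (J(G, r) = 3 + (r*G + 3) = 3 + (G*r + 3) = 3 + (3 + G*r) = 6 + G*r)
V(f, F) = F + f
q(N) = -4/7 - N/7 - N**2/7 (q(N) = -(N + (-1*2 + (6 + N*N)))/7 = -(N + (-2 + (6 + N**2)))/7 = -(N + (4 + N**2))/7 = -(4 + N + N**2)/7 = -4/7 - N/7 - N**2/7)
q(-7)*z(-3, 4) + D(10) = (-4/7 - 1/7*(-7) - 1/7*(-7)**2)*4 + 10 = (-4/7 + 1 - 1/7*49)*4 + 10 = (-4/7 + 1 - 7)*4 + 10 = -46/7*4 + 10 = -184/7 + 10 = -114/7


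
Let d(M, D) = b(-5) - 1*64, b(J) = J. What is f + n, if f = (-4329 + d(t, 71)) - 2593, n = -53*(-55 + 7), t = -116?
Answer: -4447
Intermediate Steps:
n = 2544 (n = -53*(-48) = 2544)
d(M, D) = -69 (d(M, D) = -5 - 1*64 = -5 - 64 = -69)
f = -6991 (f = (-4329 - 69) - 2593 = -4398 - 2593 = -6991)
f + n = -6991 + 2544 = -4447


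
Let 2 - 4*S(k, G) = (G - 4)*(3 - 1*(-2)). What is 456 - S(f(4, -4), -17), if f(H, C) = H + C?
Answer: 1717/4 ≈ 429.25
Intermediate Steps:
f(H, C) = C + H
S(k, G) = 11/2 - 5*G/4 (S(k, G) = 1/2 - (G - 4)*(3 - 1*(-2))/4 = 1/2 - (-4 + G)*(3 + 2)/4 = 1/2 - (-4 + G)*5/4 = 1/2 - (-20 + 5*G)/4 = 1/2 + (5 - 5*G/4) = 11/2 - 5*G/4)
456 - S(f(4, -4), -17) = 456 - (11/2 - 5/4*(-17)) = 456 - (11/2 + 85/4) = 456 - 1*107/4 = 456 - 107/4 = 1717/4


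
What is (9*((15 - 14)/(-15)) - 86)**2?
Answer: 187489/25 ≈ 7499.6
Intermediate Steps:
(9*((15 - 14)/(-15)) - 86)**2 = (9*(1*(-1/15)) - 86)**2 = (9*(-1/15) - 86)**2 = (-3/5 - 86)**2 = (-433/5)**2 = 187489/25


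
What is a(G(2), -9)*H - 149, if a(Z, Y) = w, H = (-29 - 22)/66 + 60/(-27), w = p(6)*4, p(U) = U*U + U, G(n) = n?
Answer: -21521/33 ≈ -652.15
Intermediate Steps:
p(U) = U + U**2 (p(U) = U**2 + U = U + U**2)
w = 168 (w = (6*(1 + 6))*4 = (6*7)*4 = 42*4 = 168)
H = -593/198 (H = -51*1/66 + 60*(-1/27) = -17/22 - 20/9 = -593/198 ≈ -2.9949)
a(Z, Y) = 168
a(G(2), -9)*H - 149 = 168*(-593/198) - 149 = -16604/33 - 149 = -21521/33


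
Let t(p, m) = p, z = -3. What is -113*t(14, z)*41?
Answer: -64862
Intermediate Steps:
-113*t(14, z)*41 = -113*14*41 = -1582*41 = -64862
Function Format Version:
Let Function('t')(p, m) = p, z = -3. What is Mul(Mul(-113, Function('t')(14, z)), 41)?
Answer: -64862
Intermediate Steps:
Mul(Mul(-113, Function('t')(14, z)), 41) = Mul(Mul(-113, 14), 41) = Mul(-1582, 41) = -64862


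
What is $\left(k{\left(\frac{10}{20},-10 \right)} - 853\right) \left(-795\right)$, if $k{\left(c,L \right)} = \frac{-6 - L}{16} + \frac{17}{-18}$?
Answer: $\frac{8144245}{12} \approx 6.7869 \cdot 10^{5}$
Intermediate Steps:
$k{\left(c,L \right)} = - \frac{95}{72} - \frac{L}{16}$ ($k{\left(c,L \right)} = \left(-6 - L\right) \frac{1}{16} + 17 \left(- \frac{1}{18}\right) = \left(- \frac{3}{8} - \frac{L}{16}\right) - \frac{17}{18} = - \frac{95}{72} - \frac{L}{16}$)
$\left(k{\left(\frac{10}{20},-10 \right)} - 853\right) \left(-795\right) = \left(\left(- \frac{95}{72} - - \frac{5}{8}\right) - 853\right) \left(-795\right) = \left(\left(- \frac{95}{72} + \frac{5}{8}\right) - 853\right) \left(-795\right) = \left(- \frac{25}{36} - 853\right) \left(-795\right) = \left(- \frac{30733}{36}\right) \left(-795\right) = \frac{8144245}{12}$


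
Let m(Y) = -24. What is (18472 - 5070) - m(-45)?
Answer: 13426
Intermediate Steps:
(18472 - 5070) - m(-45) = (18472 - 5070) - 1*(-24) = 13402 + 24 = 13426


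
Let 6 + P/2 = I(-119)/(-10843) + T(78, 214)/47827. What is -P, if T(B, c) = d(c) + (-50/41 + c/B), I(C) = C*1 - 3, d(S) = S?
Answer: 9924536147878/829222469439 ≈ 11.968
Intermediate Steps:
I(C) = -3 + C (I(C) = C - 3 = -3 + C)
T(B, c) = -50/41 + c + c/B (T(B, c) = c + (-50/41 + c/B) = -50/41 + c + c/B)
P = -9924536147878/829222469439 (P = -12 + 2*((-3 - 119)/(-10843) + (-50/41 + 214 + 214/78)/47827) = -12 + 2*(-122*(-1/10843) + (-50/41 + 214 + 214*(1/78))*(1/47827)) = -12 + 2*(122/10843 + (-50/41 + 214 + 107/39)*(1/47827)) = -12 + 2*(122/10843 + (344623/1599)*(1/47827)) = -12 + 2*(122/10843 + 344623/76475373) = -12 + 2*(13066742695/829222469439) = -12 + 26133485390/829222469439 = -9924536147878/829222469439 ≈ -11.968)
-P = -1*(-9924536147878/829222469439) = 9924536147878/829222469439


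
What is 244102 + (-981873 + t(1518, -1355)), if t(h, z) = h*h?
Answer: 1566553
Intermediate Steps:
t(h, z) = h²
244102 + (-981873 + t(1518, -1355)) = 244102 + (-981873 + 1518²) = 244102 + (-981873 + 2304324) = 244102 + 1322451 = 1566553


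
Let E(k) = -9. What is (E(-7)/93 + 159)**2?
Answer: 24265476/961 ≈ 25250.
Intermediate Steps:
(E(-7)/93 + 159)**2 = (-9/93 + 159)**2 = (-9*1/93 + 159)**2 = (-3/31 + 159)**2 = (4926/31)**2 = 24265476/961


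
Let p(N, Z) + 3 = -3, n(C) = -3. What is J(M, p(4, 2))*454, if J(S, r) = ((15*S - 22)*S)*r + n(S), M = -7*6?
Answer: -74595378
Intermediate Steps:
p(N, Z) = -6 (p(N, Z) = -3 - 3 = -6)
M = -42
J(S, r) = -3 + S*r*(-22 + 15*S) (J(S, r) = ((15*S - 22)*S)*r - 3 = ((-22 + 15*S)*S)*r - 3 = (S*(-22 + 15*S))*r - 3 = S*r*(-22 + 15*S) - 3 = -3 + S*r*(-22 + 15*S))
J(M, p(4, 2))*454 = (-3 - 22*(-42)*(-6) + 15*(-6)*(-42)**2)*454 = (-3 - 5544 + 15*(-6)*1764)*454 = (-3 - 5544 - 158760)*454 = -164307*454 = -74595378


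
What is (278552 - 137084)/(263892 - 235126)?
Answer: 70734/14383 ≈ 4.9179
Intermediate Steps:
(278552 - 137084)/(263892 - 235126) = 141468/28766 = 141468*(1/28766) = 70734/14383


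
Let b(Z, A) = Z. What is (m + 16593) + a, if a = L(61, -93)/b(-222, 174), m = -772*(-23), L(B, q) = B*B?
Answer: 7621757/222 ≈ 34332.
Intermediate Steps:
L(B, q) = B**2
m = 17756
a = -3721/222 (a = 61**2/(-222) = 3721*(-1/222) = -3721/222 ≈ -16.761)
(m + 16593) + a = (17756 + 16593) - 3721/222 = 34349 - 3721/222 = 7621757/222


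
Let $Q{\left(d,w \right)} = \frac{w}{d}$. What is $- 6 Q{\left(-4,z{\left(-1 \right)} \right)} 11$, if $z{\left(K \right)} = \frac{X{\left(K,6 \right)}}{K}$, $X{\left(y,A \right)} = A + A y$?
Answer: $0$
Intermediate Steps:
$z{\left(K \right)} = \frac{6 + 6 K}{K}$ ($z{\left(K \right)} = \frac{6 \left(1 + K\right)}{K} = \frac{6 + 6 K}{K}$)
$- 6 Q{\left(-4,z{\left(-1 \right)} \right)} 11 = - 6 \frac{6 + \frac{6}{-1}}{-4} \cdot 11 = - 6 \left(6 + 6 \left(-1\right)\right) \left(- \frac{1}{4}\right) 11 = - 6 \left(6 - 6\right) \left(- \frac{1}{4}\right) 11 = - 6 \cdot 0 \left(- \frac{1}{4}\right) 11 = \left(-6\right) 0 \cdot 11 = 0 \cdot 11 = 0$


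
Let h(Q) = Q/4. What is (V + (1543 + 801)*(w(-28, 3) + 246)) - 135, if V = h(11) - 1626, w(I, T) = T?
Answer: 2327591/4 ≈ 5.8190e+5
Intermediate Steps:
h(Q) = Q/4 (h(Q) = Q*(1/4) = Q/4)
V = -6493/4 (V = (1/4)*11 - 1626 = 11/4 - 1626 = -6493/4 ≈ -1623.3)
(V + (1543 + 801)*(w(-28, 3) + 246)) - 135 = (-6493/4 + (1543 + 801)*(3 + 246)) - 135 = (-6493/4 + 2344*249) - 135 = (-6493/4 + 583656) - 135 = 2328131/4 - 135 = 2327591/4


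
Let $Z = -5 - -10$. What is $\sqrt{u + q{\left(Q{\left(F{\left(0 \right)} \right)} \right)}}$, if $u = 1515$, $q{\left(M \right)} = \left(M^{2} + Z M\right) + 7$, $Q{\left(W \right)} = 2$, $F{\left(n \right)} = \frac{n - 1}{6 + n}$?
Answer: $16 \sqrt{6} \approx 39.192$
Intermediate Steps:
$Z = 5$ ($Z = -5 + 10 = 5$)
$F{\left(n \right)} = \frac{-1 + n}{6 + n}$
$q{\left(M \right)} = 7 + M^{2} + 5 M$ ($q{\left(M \right)} = \left(M^{2} + 5 M\right) + 7 = 7 + M^{2} + 5 M$)
$\sqrt{u + q{\left(Q{\left(F{\left(0 \right)} \right)} \right)}} = \sqrt{1515 + \left(7 + 2^{2} + 5 \cdot 2\right)} = \sqrt{1515 + \left(7 + 4 + 10\right)} = \sqrt{1515 + 21} = \sqrt{1536} = 16 \sqrt{6}$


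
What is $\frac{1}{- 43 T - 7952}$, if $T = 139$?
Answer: $- \frac{1}{13929} \approx -7.1793 \cdot 10^{-5}$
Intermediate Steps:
$\frac{1}{- 43 T - 7952} = \frac{1}{\left(-43\right) 139 - 7952} = \frac{1}{-5977 - 7952} = \frac{1}{-13929} = - \frac{1}{13929}$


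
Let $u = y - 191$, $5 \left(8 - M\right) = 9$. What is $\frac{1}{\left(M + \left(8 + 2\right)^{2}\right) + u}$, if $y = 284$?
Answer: $\frac{5}{996} \approx 0.0050201$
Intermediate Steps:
$M = \frac{31}{5}$ ($M = 8 - \frac{9}{5} = \frac{31}{5} \approx 6.2$)
$u = 93$ ($u = 284 - 191 = 93$)
$\frac{1}{\left(M + \left(8 + 2\right)^{2}\right) + u} = \frac{1}{\left(\frac{31}{5} + \left(8 + 2\right)^{2}\right) + 93} = \frac{1}{\left(\frac{31}{5} + 10^{2}\right) + 93} = \frac{1}{\left(\frac{31}{5} + 100\right) + 93} = \frac{1}{\frac{531}{5} + 93} = \frac{1}{\frac{996}{5}} = \frac{5}{996}$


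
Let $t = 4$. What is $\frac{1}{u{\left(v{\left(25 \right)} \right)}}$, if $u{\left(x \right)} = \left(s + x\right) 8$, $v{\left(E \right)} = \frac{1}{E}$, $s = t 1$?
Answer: $\frac{25}{808} \approx 0.030941$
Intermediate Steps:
$s = 4$ ($s = 4 \cdot 1 = 4$)
$u{\left(x \right)} = 32 + 8 x$ ($u{\left(x \right)} = \left(4 + x\right) 8 = 32 + 8 x$)
$\frac{1}{u{\left(v{\left(25 \right)} \right)}} = \frac{1}{32 + \frac{8}{25}} = \frac{1}{\frac{808}{25}} = \frac{25}{808}$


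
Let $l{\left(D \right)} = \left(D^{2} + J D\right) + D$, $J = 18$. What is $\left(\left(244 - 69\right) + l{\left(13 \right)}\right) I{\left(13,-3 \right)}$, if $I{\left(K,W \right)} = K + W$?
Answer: $5910$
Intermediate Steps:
$l{\left(D \right)} = D^{2} + 19 D$ ($l{\left(D \right)} = \left(D^{2} + 18 D\right) + D = D^{2} + 19 D$)
$\left(\left(244 - 69\right) + l{\left(13 \right)}\right) I{\left(13,-3 \right)} = \left(\left(244 - 69\right) + 13 \left(19 + 13\right)\right) \left(13 - 3\right) = \left(175 + 13 \cdot 32\right) 10 = \left(175 + 416\right) 10 = 591 \cdot 10 = 5910$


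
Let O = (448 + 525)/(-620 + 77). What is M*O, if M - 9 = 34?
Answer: -41839/543 ≈ -77.052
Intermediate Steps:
M = 43 (M = 9 + 34 = 43)
O = -973/543 (O = 973/(-543) = 973*(-1/543) = -973/543 ≈ -1.7919)
M*O = 43*(-973/543) = -41839/543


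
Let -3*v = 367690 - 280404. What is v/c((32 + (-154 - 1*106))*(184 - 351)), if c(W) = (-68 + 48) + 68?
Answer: -43643/72 ≈ -606.15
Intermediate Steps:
v = -87286/3 (v = -(367690 - 280404)/3 = -⅓*87286 = -87286/3 ≈ -29095.)
c(W) = 48 (c(W) = -20 + 68 = 48)
v/c((32 + (-154 - 1*106))*(184 - 351)) = -87286/3/48 = -87286/3*1/48 = -43643/72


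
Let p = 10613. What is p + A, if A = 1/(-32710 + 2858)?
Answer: 316819275/29852 ≈ 10613.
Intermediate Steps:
A = -1/29852 (A = 1/(-29852) = -1/29852 ≈ -3.3499e-5)
p + A = 10613 - 1/29852 = 316819275/29852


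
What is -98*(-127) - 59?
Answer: 12387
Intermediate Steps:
-98*(-127) - 59 = 12446 - 59 = 12387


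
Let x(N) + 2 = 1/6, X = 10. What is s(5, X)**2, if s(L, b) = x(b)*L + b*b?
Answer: 297025/36 ≈ 8250.7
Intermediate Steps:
x(N) = -11/6 (x(N) = -2 + 1/6 = -11/6)
s(L, b) = b**2 - 11*L/6 (s(L, b) = -11*L/6 + b*b = -11*L/6 + b**2 = b**2 - 11*L/6)
s(5, X)**2 = (10**2 - 11/6*5)**2 = (100 - 55/6)**2 = (545/6)**2 = 297025/36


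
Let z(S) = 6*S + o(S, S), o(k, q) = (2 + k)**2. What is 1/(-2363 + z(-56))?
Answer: 1/217 ≈ 0.0046083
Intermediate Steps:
z(S) = (2 + S)**2 + 6*S (z(S) = 6*S + (2 + S)**2 = (2 + S)**2 + 6*S)
1/(-2363 + z(-56)) = 1/(-2363 + ((2 - 56)**2 + 6*(-56))) = 1/(-2363 + ((-54)**2 - 336)) = 1/(-2363 + (2916 - 336)) = 1/(-2363 + 2580) = 1/217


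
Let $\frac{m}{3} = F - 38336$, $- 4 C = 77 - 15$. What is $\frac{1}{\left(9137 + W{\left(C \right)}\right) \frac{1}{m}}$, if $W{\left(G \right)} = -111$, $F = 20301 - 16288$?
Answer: $- \frac{102969}{9026} \approx -11.408$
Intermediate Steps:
$C = - \frac{31}{2}$ ($C = - \frac{77 - 15}{4} = \left(- \frac{1}{4}\right) 62 = - \frac{31}{2} \approx -15.5$)
$F = 4013$
$m = -102969$ ($m = 3 \left(4013 - 38336\right) = 3 \left(-34323\right) = -102969$)
$\frac{1}{\left(9137 + W{\left(C \right)}\right) \frac{1}{m}} = \frac{1}{\left(9137 - 111\right) \frac{1}{-102969}} = \frac{1}{9026 \left(- \frac{1}{102969}\right)} = \frac{1}{9026} \left(-102969\right) = - \frac{102969}{9026}$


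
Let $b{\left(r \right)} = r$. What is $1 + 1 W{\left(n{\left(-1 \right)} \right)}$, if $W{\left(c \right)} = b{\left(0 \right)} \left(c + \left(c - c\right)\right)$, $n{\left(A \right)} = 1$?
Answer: $1$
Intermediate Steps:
$W{\left(c \right)} = 0$ ($W{\left(c \right)} = 0 \left(c + \left(c - c\right)\right) = 0 \left(c + 0\right) = 0 c = 0$)
$1 + 1 W{\left(n{\left(-1 \right)} \right)} = 1 + 1 \cdot 0 = 1 + 0 = 1$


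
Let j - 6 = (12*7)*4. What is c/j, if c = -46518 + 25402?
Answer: -10558/171 ≈ -61.743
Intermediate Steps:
c = -21116
j = 342 (j = 6 + (12*7)*4 = 6 + 84*4 = 6 + 336 = 342)
c/j = -21116/342 = -21116*1/342 = -10558/171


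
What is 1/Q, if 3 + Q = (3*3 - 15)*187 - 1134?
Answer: -1/2259 ≈ -0.00044267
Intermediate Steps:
Q = -2259 (Q = -3 + ((3*3 - 15)*187 - 1134) = -3 + ((9 - 15)*187 - 1134) = -3 + (-6*187 - 1134) = -3 + (-1122 - 1134) = -3 - 2256 = -2259)
1/Q = 1/(-2259) = -1/2259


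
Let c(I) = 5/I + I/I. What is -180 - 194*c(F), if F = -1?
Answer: 596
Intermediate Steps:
c(I) = 1 + 5/I (c(I) = 5/I + 1 = 1 + 5/I)
-180 - 194*c(F) = -180 - 194*(5 - 1)/(-1) = -180 - (-194)*4 = -180 - 194*(-4) = -180 + 776 = 596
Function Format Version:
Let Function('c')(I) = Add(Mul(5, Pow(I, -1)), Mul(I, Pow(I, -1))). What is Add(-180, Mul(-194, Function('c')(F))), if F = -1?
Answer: 596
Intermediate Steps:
Function('c')(I) = Add(1, Mul(5, Pow(I, -1))) (Function('c')(I) = Add(Mul(5, Pow(I, -1)), 1) = Add(1, Mul(5, Pow(I, -1))))
Add(-180, Mul(-194, Function('c')(F))) = Add(-180, Mul(-194, Mul(Pow(-1, -1), Add(5, -1)))) = Add(-180, Mul(-194, Mul(-1, 4))) = Add(-180, Mul(-194, -4)) = Add(-180, 776) = 596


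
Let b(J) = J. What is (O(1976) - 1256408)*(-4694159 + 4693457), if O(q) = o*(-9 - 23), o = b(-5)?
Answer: 881886096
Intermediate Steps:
o = -5
O(q) = 160 (O(q) = -5*(-9 - 23) = -5*(-32) = 160)
(O(1976) - 1256408)*(-4694159 + 4693457) = (160 - 1256408)*(-4694159 + 4693457) = -1256248*(-702) = 881886096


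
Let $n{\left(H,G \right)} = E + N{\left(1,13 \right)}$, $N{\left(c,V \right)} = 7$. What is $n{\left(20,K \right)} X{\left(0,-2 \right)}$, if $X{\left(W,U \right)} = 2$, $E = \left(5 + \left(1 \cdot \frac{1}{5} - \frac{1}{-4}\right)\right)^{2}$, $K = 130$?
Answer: $\frac{14681}{200} \approx 73.405$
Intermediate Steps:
$E = \frac{11881}{400}$ ($E = \left(5 + \left(1 \cdot \frac{1}{5} - - \frac{1}{4}\right)\right)^{2} = \left(5 + \left(\frac{1}{5} + \frac{1}{4}\right)\right)^{2} = \left(5 + \frac{9}{20}\right)^{2} = \left(\frac{109}{20}\right)^{2} = \frac{11881}{400} \approx 29.703$)
$n{\left(H,G \right)} = \frac{14681}{400}$ ($n{\left(H,G \right)} = \frac{11881}{400} + 7 = \frac{14681}{400}$)
$n{\left(20,K \right)} X{\left(0,-2 \right)} = \frac{14681}{400} \cdot 2 = \frac{14681}{200}$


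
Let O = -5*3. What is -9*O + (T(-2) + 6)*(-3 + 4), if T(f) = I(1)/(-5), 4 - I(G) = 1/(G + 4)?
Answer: 3506/25 ≈ 140.24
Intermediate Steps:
O = -15
I(G) = 4 - 1/(4 + G) (I(G) = 4 - 1/(G + 4) = 4 - 1/(4 + G))
T(f) = -19/25 (T(f) = ((15 + 4*1)/(4 + 1))/(-5) = ((15 + 4)/5)*(-⅕) = ((⅕)*19)*(-⅕) = (19/5)*(-⅕) = -19/25)
-9*O + (T(-2) + 6)*(-3 + 4) = -9*(-15) + (-19/25 + 6)*(-3 + 4) = 135 + (131/25)*1 = 135 + 131/25 = 3506/25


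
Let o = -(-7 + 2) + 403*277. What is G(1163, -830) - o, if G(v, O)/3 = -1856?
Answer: -117204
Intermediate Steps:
G(v, O) = -5568 (G(v, O) = 3*(-1856) = -5568)
o = 111636 (o = -1*(-5) + 111631 = 5 + 111631 = 111636)
G(1163, -830) - o = -5568 - 1*111636 = -5568 - 111636 = -117204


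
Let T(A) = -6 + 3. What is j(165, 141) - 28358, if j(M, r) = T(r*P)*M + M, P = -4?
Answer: -28688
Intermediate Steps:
T(A) = -3
j(M, r) = -2*M (j(M, r) = -3*M + M = -2*M)
j(165, 141) - 28358 = -2*165 - 28358 = -330 - 28358 = -28688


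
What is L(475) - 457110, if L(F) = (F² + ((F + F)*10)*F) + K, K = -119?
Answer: 4280896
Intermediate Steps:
L(F) = -119 + 21*F² (L(F) = (F² + ((F + F)*10)*F) - 119 = (F² + ((2*F)*10)*F) - 119 = (F² + (20*F)*F) - 119 = (F² + 20*F²) - 119 = 21*F² - 119 = -119 + 21*F²)
L(475) - 457110 = (-119 + 21*475²) - 457110 = (-119 + 21*225625) - 457110 = (-119 + 4738125) - 457110 = 4738006 - 457110 = 4280896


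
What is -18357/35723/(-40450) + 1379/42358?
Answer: 498356538364/15301778258825 ≈ 0.032569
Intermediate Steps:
-18357/35723/(-40450) + 1379/42358 = -18357*1/35723*(-1/40450) + 1379*(1/42358) = -18357/35723*(-1/40450) + 1379/42358 = 18357/1444995350 + 1379/42358 = 498356538364/15301778258825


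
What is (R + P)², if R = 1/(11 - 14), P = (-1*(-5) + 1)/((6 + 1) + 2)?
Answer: ⅑ ≈ 0.11111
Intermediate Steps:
P = ⅔ (P = (5 + 1)/(7 + 2) = 6/9 = 6*(⅑) = ⅔ ≈ 0.66667)
R = -⅓ (R = 1/(-3) = -⅓ ≈ -0.33333)
(R + P)² = (-⅓ + ⅔)² = (⅓)² = ⅑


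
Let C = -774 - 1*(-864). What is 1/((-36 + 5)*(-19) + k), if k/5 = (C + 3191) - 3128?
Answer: 1/1354 ≈ 0.00073855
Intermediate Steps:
C = 90 (C = -774 + 864 = 90)
k = 765 (k = 5*((90 + 3191) - 3128) = 5*(3281 - 3128) = 5*153 = 765)
1/((-36 + 5)*(-19) + k) = 1/((-36 + 5)*(-19) + 765) = 1/(-31*(-19) + 765) = 1/(589 + 765) = 1/1354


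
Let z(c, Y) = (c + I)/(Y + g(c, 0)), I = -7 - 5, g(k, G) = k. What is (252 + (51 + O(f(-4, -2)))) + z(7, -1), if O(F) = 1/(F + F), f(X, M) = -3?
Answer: 302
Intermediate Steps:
O(F) = 1/(2*F)
I = -12
z(c, Y) = (-12 + c)/(Y + c) (z(c, Y) = (c - 12)/(Y + c) = (-12 + c)/(Y + c))
(252 + (51 + O(f(-4, -2)))) + z(7, -1) = (252 + (51 + (½)/(-3))) + (-12 + 7)/(-1 + 7) = (252 + (51 + (½)*(-⅓))) - 5/6 = (252 + (51 - ⅙)) + (⅙)*(-5) = (252 + 305/6) - ⅚ = 1817/6 - ⅚ = 302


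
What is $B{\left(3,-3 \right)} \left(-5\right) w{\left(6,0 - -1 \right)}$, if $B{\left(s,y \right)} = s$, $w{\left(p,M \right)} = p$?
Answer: $-90$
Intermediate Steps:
$B{\left(3,-3 \right)} \left(-5\right) w{\left(6,0 - -1 \right)} = 3 \left(-5\right) 6 = \left(-15\right) 6 = -90$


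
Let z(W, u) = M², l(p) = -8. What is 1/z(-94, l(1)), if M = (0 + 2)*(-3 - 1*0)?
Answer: 1/36 ≈ 0.027778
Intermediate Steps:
M = -6 (M = 2*(-3 + 0) = 2*(-3) = -6)
z(W, u) = 36 (z(W, u) = (-6)² = 36)
1/z(-94, l(1)) = 1/36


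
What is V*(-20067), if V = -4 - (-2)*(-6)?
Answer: 321072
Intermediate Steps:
V = -16 (V = -4 - 1*12 = -4 - 12 = -16)
V*(-20067) = -16*(-20067) = 321072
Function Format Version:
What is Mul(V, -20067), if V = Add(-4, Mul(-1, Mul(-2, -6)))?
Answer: 321072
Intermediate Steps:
V = -16 (V = Add(-4, Mul(-1, 12)) = Add(-4, -12) = -16)
Mul(V, -20067) = Mul(-16, -20067) = 321072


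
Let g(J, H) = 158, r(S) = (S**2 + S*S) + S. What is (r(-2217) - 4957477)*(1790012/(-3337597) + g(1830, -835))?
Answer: 2559684395531976/3337597 ≈ 7.6692e+8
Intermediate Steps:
r(S) = S + 2*S**2 (r(S) = (S**2 + S**2) + S = 2*S**2 + S = S + 2*S**2)
(r(-2217) - 4957477)*(1790012/(-3337597) + g(1830, -835)) = (-2217*(1 + 2*(-2217)) - 4957477)*(1790012/(-3337597) + 158) = (-2217*(1 - 4434) - 4957477)*(1790012*(-1/3337597) + 158) = (-2217*(-4433) - 4957477)*(-1790012/3337597 + 158) = (9827961 - 4957477)*(525550314/3337597) = 4870484*(525550314/3337597) = 2559684395531976/3337597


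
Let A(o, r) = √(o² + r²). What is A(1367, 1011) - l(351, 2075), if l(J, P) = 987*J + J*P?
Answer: -1074762 + √2890810 ≈ -1.0731e+6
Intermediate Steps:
A(1367, 1011) - l(351, 2075) = √(1367² + 1011²) - 351*(987 + 2075) = √(1868689 + 1022121) - 351*3062 = √2890810 - 1*1074762 = √2890810 - 1074762 = -1074762 + √2890810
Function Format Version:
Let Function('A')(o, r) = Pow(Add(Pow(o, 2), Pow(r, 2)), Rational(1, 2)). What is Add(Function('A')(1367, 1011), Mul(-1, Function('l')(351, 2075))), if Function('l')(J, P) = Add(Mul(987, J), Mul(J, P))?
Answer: Add(-1074762, Pow(2890810, Rational(1, 2))) ≈ -1.0731e+6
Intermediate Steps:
Add(Function('A')(1367, 1011), Mul(-1, Function('l')(351, 2075))) = Add(Pow(Add(Pow(1367, 2), Pow(1011, 2)), Rational(1, 2)), Mul(-1, Mul(351, Add(987, 2075)))) = Add(Pow(Add(1868689, 1022121), Rational(1, 2)), Mul(-1, Mul(351, 3062))) = Add(Pow(2890810, Rational(1, 2)), Mul(-1, 1074762)) = Add(Pow(2890810, Rational(1, 2)), -1074762) = Add(-1074762, Pow(2890810, Rational(1, 2)))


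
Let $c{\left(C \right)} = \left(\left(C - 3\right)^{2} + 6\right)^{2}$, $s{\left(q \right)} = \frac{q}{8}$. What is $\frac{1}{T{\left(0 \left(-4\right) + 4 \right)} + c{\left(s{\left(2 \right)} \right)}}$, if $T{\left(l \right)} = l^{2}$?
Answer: $\frac{256}{51185} \approx 0.0050015$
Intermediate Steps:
$s{\left(q \right)} = \frac{q}{8}$ ($s{\left(q \right)} = q \frac{1}{8} = \frac{q}{8}$)
$c{\left(C \right)} = \left(6 + \left(-3 + C\right)^{2}\right)^{2}$ ($c{\left(C \right)} = \left(\left(-3 + C\right)^{2} + 6\right)^{2} = \left(6 + \left(-3 + C\right)^{2}\right)^{2}$)
$\frac{1}{T{\left(0 \left(-4\right) + 4 \right)} + c{\left(s{\left(2 \right)} \right)}} = \frac{1}{\left(0 \left(-4\right) + 4\right)^{2} + \left(6 + \left(-3 + \frac{1}{8} \cdot 2\right)^{2}\right)^{2}} = \frac{1}{\left(0 + 4\right)^{2} + \left(6 + \left(-3 + \frac{1}{4}\right)^{2}\right)^{2}} = \frac{1}{4^{2} + \left(6 + \left(- \frac{11}{4}\right)^{2}\right)^{2}} = \frac{1}{16 + \left(6 + \frac{121}{16}\right)^{2}} = \frac{1}{16 + \left(\frac{217}{16}\right)^{2}} = \frac{1}{16 + \frac{47089}{256}} = \frac{1}{\frac{51185}{256}} = \frac{256}{51185}$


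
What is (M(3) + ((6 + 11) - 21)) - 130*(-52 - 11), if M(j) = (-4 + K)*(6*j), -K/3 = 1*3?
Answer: 7952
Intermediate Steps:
K = -9 (K = -3*3 = -9)
M(j) = -78*j (M(j) = (-4 - 9)*(6*j) = -78*j)
(M(3) + ((6 + 11) - 21)) - 130*(-52 - 11) = (-78*3 + ((6 + 11) - 21)) - 130*(-52 - 11) = (-234 + (17 - 21)) - 130*(-63) = (-234 - 4) + 8190 = -238 + 8190 = 7952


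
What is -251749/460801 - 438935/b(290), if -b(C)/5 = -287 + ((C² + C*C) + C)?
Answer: -270371380/11072587229 ≈ -0.024418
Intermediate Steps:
b(C) = 1435 - 10*C² - 5*C (b(C) = -5*(-287 + ((C² + C*C) + C)) = -5*(-287 + ((C² + C²) + C)) = -5*(-287 + (2*C² + C)) = -5*(-287 + (C + 2*C²)) = -5*(-287 + C + 2*C²) = 1435 - 10*C² - 5*C)
-251749/460801 - 438935/b(290) = -251749/460801 - 438935/(1435 - 10*290² - 5*290) = -251749*1/460801 - 438935/(1435 - 10*84100 - 1450) = -251749/460801 - 438935/(1435 - 841000 - 1450) = -251749/460801 - 438935/(-841015) = -251749/460801 - 438935*(-1/841015) = -251749/460801 + 12541/24029 = -270371380/11072587229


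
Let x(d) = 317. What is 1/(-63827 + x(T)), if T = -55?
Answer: -1/63510 ≈ -1.5746e-5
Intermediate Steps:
1/(-63827 + x(T)) = 1/(-63827 + 317) = 1/(-63510) = -1/63510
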